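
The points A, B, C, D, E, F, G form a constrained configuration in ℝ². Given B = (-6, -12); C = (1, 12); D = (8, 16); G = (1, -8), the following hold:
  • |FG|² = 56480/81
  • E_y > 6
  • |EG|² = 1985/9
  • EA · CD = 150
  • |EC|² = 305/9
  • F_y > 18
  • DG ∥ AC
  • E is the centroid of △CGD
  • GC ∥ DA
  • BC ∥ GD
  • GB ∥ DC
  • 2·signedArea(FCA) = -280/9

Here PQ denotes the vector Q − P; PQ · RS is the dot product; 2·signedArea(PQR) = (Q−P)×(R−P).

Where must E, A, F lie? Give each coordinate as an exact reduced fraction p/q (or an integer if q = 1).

A = (8, 36)
E = (10/3, 20/3)
F = (37/9, 164/9)

1. E_x = 10/3  [E is the centroid of △CGD]
2. E_y = 20/3  [E is the centroid of △CGD]
   → E = (10/3, 20/3)
3. A_x = 8  [DG ∥ AC ∩ GC ∥ DA]
4. A_y = 36  [DG ∥ AC ∩ GC ∥ DA]
   → A = (8, 36)
5. F_x = 37/9  [line -24·x + 7·y + -260/9 = 0 ∩ |FG|² = 56480/81]
6. F_y = 164/9  [line -24·x + 7·y + -260/9 = 0 ∩ |FG|² = 56480/81]
   → F = (37/9, 164/9)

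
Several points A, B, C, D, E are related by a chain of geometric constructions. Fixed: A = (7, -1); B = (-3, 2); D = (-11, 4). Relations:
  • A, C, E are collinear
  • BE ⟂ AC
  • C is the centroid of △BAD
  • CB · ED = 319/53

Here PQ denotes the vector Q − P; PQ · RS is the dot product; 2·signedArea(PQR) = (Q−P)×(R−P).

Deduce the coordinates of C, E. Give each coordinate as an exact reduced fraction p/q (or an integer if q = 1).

C = (-7/3, 5/3)
E = (-161/53, 99/53)

1. C_x = -7/3  [C is the centroid of △BAD]
2. C_y = 5/3  [C is the centroid of △BAD]
   → C = (-7/3, 5/3)
3. E_x = -161/53  [A, C, E are collinear ∩ BE ⟂ AC]
4. E_y = 99/53  [A, C, E are collinear ∩ BE ⟂ AC]
   → E = (-161/53, 99/53)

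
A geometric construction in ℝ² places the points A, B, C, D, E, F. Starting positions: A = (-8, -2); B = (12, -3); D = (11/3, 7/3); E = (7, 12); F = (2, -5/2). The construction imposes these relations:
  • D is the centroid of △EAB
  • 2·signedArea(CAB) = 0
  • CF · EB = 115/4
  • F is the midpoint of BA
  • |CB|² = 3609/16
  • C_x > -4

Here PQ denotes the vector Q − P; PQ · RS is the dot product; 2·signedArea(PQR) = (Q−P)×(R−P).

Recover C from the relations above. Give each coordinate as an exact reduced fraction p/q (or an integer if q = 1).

C = (-3, -9/4)

1. C_x = -3  [2·signedArea(CAB) = 0 ∩ CF · EB = 115/4]
2. C_y = -9/4  [2·signedArea(CAB) = 0 ∩ CF · EB = 115/4]
   → C = (-3, -9/4)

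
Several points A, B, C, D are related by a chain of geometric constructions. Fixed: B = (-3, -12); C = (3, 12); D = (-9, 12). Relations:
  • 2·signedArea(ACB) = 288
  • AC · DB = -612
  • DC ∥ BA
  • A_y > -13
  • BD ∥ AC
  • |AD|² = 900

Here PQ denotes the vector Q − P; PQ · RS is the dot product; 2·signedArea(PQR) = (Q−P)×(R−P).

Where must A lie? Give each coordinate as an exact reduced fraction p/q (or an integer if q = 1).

A = (9, -12)

1. A_x = 9  [BD ∥ AC ∩ DC ∥ BA]
2. A_y = -12  [BD ∥ AC ∩ DC ∥ BA]
   → A = (9, -12)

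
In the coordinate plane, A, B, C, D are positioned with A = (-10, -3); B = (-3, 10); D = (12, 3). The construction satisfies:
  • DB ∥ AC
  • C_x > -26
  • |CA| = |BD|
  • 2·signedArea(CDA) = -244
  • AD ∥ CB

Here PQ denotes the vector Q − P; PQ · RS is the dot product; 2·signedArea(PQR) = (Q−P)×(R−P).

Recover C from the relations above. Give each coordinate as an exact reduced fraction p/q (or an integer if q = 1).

1. C_x = -25  [AD ∥ CB ∩ DB ∥ AC]
2. C_y = 4  [AD ∥ CB ∩ DB ∥ AC]
   → C = (-25, 4)

C = (-25, 4)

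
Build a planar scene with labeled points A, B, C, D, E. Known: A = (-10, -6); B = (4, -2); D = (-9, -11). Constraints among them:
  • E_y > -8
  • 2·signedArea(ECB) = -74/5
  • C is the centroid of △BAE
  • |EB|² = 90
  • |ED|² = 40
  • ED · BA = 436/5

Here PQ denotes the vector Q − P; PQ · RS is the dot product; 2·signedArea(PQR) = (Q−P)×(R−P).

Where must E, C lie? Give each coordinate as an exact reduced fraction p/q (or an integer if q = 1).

1. E_x = -19/5  [line 14·x + 4·y + 414/5 = 0 ∩ |ED|² = 40]
2. E_y = -37/5  [line 14·x + 4·y + 414/5 = 0 ∩ |ED|² = 40]
   → E = (-19/5, -37/5)
3. C_x = -49/15  [2·signedArea(ECB) = -74/5 ∩ C is the centroid of △BAE]
4. C_y = -77/15  [2·signedArea(ECB) = -74/5 ∩ C is the centroid of △BAE]
   → C = (-49/15, -77/15)

C = (-49/15, -77/15)
E = (-19/5, -37/5)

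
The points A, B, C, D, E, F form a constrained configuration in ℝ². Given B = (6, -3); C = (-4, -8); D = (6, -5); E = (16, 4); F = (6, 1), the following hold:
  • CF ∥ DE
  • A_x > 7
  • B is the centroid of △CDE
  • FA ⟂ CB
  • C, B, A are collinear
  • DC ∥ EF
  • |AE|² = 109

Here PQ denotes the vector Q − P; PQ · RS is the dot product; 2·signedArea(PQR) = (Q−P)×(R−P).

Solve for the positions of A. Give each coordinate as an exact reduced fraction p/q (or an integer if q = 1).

A = (38/5, -11/5)

1. A_x = 38/5  [C, B, A are collinear ∩ FA ⟂ CB]
2. A_y = -11/5  [C, B, A are collinear ∩ FA ⟂ CB]
   → A = (38/5, -11/5)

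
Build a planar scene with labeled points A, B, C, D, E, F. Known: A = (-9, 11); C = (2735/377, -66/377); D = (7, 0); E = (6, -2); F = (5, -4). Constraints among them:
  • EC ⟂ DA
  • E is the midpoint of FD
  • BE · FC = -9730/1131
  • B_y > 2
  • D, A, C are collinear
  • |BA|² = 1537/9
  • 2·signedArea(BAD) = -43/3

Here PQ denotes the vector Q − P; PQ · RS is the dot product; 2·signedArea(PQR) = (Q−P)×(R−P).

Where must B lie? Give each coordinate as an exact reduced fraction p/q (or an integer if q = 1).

B = (4/3, 3)

1. B_x = 4/3  [BE · FC = -9730/1131 ∩ 2·signedArea(BAD) = -43/3]
2. B_y = 3  [BE · FC = -9730/1131 ∩ 2·signedArea(BAD) = -43/3]
   → B = (4/3, 3)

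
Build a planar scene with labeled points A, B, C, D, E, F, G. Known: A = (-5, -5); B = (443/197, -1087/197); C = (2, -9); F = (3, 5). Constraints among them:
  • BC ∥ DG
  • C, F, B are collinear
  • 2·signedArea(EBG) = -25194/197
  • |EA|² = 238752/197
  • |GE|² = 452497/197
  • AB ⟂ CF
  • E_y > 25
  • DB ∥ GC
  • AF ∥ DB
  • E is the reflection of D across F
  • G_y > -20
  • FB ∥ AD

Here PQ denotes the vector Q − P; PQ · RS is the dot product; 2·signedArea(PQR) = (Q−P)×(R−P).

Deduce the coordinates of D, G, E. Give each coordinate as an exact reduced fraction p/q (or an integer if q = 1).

D = (-1133/197, -3057/197)
E = (2315/197, 5027/197)
G = (-6, -19)

1. D_x = -1133/197  [AF ∥ DB ∩ FB ∥ AD]
2. D_y = -3057/197  [AF ∥ DB ∩ FB ∥ AD]
   → D = (-1133/197, -3057/197)
3. G_x = -6  [DB ∥ GC ∩ BC ∥ DG]
4. G_y = -19  [DB ∥ GC ∩ BC ∥ DG]
   → G = (-6, -19)
5. E_x = 2315/197  [E is the reflection of D across F]
6. E_y = 5027/197  [E is the reflection of D across F]
   → E = (2315/197, 5027/197)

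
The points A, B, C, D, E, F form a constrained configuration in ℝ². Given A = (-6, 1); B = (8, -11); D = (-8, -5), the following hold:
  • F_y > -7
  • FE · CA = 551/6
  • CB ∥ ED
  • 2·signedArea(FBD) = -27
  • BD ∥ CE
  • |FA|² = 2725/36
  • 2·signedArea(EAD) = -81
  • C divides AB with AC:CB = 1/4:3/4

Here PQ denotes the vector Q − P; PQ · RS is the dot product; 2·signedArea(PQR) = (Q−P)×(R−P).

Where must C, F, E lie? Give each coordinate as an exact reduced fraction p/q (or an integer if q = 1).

1. C_x = -5/2  [C divides AB with AC:CB = 1/4:3/4]
2. C_y = -2  [C divides AB with AC:CB = 1/4:3/4]
   → C = (-5/2, -2)
3. E_x = -37/2  [CB ∥ ED ∩ BD ∥ CE]
4. E_y = 4  [CB ∥ ED ∩ BD ∥ CE]
   → E = (-37/2, 4)
5. F_x = -5/6  [2·signedArea(FBD) = -27 ∩ FE · CA = 551/6]
6. F_y = -6  [2·signedArea(FBD) = -27 ∩ FE · CA = 551/6]
   → F = (-5/6, -6)

C = (-5/2, -2)
E = (-37/2, 4)
F = (-5/6, -6)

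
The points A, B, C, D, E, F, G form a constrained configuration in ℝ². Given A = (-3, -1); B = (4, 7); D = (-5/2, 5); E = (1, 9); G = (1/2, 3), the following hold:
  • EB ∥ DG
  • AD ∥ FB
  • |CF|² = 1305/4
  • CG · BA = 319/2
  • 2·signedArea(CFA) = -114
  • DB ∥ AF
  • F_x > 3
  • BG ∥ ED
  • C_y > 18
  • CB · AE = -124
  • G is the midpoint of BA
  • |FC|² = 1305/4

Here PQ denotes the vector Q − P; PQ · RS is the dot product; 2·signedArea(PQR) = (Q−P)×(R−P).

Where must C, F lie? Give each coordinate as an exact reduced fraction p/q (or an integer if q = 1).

C = (5, 19)
F = (7/2, 1)

1. C_x = 5  [CG · BA = 319/2 ∩ CB · AE = -124]
2. C_y = 19  [CG · BA = 319/2 ∩ CB · AE = -124]
   → C = (5, 19)
3. F_x = 7/2  [AD ∥ FB ∩ DB ∥ AF]
4. F_y = 1  [AD ∥ FB ∩ DB ∥ AF]
   → F = (7/2, 1)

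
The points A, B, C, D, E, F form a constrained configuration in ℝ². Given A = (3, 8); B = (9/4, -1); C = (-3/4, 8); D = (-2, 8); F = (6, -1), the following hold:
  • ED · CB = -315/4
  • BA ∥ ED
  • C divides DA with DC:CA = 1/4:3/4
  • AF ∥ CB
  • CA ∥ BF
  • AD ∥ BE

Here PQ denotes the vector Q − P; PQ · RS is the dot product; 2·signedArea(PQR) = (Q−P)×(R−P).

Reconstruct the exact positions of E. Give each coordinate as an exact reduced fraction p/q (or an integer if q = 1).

E = (-11/4, -1)

1. E_x = -11/4  [BA ∥ ED ∩ AD ∥ BE]
2. E_y = -1  [BA ∥ ED ∩ AD ∥ BE]
   → E = (-11/4, -1)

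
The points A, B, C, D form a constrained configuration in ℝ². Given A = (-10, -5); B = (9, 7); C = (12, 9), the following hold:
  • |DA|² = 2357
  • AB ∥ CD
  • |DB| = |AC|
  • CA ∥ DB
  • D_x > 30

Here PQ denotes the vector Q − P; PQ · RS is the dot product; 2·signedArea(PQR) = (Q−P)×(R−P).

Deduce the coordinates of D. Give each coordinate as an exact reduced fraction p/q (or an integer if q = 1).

1. D_x = 31  [CA ∥ DB ∩ AB ∥ CD]
2. D_y = 21  [CA ∥ DB ∩ AB ∥ CD]
   → D = (31, 21)

D = (31, 21)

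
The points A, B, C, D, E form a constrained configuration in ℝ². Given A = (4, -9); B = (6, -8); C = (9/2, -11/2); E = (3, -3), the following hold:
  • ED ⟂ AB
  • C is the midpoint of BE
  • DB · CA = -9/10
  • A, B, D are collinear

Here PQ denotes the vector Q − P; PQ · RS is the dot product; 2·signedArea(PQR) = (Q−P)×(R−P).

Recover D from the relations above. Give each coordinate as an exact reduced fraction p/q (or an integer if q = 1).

1. D_x = 28/5  [A, B, D are collinear ∩ ED ⟂ AB]
2. D_y = -41/5  [A, B, D are collinear ∩ ED ⟂ AB]
   → D = (28/5, -41/5)

D = (28/5, -41/5)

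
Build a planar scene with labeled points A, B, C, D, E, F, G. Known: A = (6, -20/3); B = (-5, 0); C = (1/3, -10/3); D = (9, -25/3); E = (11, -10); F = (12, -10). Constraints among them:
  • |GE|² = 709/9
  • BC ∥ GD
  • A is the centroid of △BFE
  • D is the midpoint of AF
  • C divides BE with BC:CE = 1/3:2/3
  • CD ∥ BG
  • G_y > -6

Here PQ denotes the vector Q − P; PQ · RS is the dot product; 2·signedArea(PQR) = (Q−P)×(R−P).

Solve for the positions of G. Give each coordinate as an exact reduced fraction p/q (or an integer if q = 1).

G = (11/3, -5)

1. G_x = 11/3  [BC ∥ GD ∩ CD ∥ BG]
2. G_y = -5  [BC ∥ GD ∩ CD ∥ BG]
   → G = (11/3, -5)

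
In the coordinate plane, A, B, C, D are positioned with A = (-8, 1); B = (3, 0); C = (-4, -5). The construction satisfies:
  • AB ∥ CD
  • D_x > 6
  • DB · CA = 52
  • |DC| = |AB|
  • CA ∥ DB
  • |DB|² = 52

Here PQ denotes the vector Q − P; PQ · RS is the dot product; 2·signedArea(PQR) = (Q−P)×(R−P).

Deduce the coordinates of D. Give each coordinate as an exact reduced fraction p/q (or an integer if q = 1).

D = (7, -6)

1. D_x = 7  [CA ∥ DB ∩ AB ∥ CD]
2. D_y = -6  [CA ∥ DB ∩ AB ∥ CD]
   → D = (7, -6)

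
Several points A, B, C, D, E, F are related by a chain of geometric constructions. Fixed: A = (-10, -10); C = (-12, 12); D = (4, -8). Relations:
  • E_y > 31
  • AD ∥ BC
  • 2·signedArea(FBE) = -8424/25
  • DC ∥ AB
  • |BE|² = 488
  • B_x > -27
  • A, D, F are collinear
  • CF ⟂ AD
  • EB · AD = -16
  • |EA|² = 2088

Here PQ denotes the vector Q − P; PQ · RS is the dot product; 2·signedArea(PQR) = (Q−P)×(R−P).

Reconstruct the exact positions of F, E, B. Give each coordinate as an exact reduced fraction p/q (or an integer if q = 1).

B = (-26, 10)
E = (-28, 32)
F = (-222/25, -246/25)

1. F_x = -222/25  [A, D, F are collinear ∩ CF ⟂ AD]
2. F_y = -246/25  [A, D, F are collinear ∩ CF ⟂ AD]
   → F = (-222/25, -246/25)
3. B_x = -26  [AD ∥ BC ∩ DC ∥ AB]
4. B_y = 10  [AD ∥ BC ∩ DC ∥ AB]
   → B = (-26, 10)
5. E_x = -28  [EB · AD = -16 ∩ 2·signedArea(FBE) = -8424/25]
6. E_y = 32  [EB · AD = -16 ∩ 2·signedArea(FBE) = -8424/25]
   → E = (-28, 32)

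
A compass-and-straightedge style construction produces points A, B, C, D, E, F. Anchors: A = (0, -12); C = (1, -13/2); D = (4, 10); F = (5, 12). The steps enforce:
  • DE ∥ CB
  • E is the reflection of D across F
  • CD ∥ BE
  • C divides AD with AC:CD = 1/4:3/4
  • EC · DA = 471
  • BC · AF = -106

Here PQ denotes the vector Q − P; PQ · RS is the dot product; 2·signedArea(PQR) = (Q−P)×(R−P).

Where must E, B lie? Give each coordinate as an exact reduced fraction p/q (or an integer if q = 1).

B = (3, -5/2)
E = (6, 14)

1. E_x = 6  [E is the reflection of D across F]
2. E_y = 14  [E is the reflection of D across F]
   → E = (6, 14)
3. B_x = 3  [CD ∥ BE ∩ DE ∥ CB]
4. B_y = -5/2  [CD ∥ BE ∩ DE ∥ CB]
   → B = (3, -5/2)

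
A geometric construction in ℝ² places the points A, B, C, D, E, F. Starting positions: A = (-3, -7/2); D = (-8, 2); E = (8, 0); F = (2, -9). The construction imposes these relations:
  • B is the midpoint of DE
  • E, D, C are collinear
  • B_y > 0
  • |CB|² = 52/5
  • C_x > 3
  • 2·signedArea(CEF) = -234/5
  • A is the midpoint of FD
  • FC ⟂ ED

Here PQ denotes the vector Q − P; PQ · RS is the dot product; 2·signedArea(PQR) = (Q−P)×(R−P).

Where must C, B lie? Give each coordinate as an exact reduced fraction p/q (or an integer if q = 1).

1. C_x = 16/5  [E, D, C are collinear ∩ FC ⟂ ED]
2. C_y = 3/5  [E, D, C are collinear ∩ FC ⟂ ED]
   → C = (16/5, 3/5)
3. B_x = 0  [B is the midpoint of DE]
4. B_y = 1  [B is the midpoint of DE]
   → B = (0, 1)

B = (0, 1)
C = (16/5, 3/5)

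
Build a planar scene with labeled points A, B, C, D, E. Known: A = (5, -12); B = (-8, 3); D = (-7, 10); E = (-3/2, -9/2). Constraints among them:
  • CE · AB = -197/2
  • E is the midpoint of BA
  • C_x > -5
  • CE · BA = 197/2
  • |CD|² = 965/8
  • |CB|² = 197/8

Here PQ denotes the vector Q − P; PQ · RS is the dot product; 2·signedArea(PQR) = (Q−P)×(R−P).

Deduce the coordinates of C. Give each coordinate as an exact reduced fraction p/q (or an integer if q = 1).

C = (-19/4, -3/4)

1. C_x = -19/4  [line -13·x + 15·y + -101/2 = 0 ∩ |CB|² = 197/8]
2. C_y = -3/4  [line -13·x + 15·y + -101/2 = 0 ∩ |CB|² = 197/8]
   → C = (-19/4, -3/4)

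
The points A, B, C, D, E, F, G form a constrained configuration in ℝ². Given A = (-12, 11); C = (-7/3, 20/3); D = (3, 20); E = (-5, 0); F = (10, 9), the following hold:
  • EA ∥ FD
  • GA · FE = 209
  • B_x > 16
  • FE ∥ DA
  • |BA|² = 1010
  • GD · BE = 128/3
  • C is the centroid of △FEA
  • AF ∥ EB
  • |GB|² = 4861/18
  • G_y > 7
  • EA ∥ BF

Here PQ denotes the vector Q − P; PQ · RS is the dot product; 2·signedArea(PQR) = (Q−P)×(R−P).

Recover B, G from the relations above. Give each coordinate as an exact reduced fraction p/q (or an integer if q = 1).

B = (17, -2)
G = (23/6, 47/6)

1. B_x = 17  [EA ∥ BF ∩ AF ∥ EB]
2. B_y = -2  [EA ∥ BF ∩ AF ∥ EB]
   → B = (17, -2)
3. G_x = 23/6  [GD · BE = 128/3 ∩ GA · FE = 209]
4. G_y = 47/6  [GD · BE = 128/3 ∩ GA · FE = 209]
   → G = (23/6, 47/6)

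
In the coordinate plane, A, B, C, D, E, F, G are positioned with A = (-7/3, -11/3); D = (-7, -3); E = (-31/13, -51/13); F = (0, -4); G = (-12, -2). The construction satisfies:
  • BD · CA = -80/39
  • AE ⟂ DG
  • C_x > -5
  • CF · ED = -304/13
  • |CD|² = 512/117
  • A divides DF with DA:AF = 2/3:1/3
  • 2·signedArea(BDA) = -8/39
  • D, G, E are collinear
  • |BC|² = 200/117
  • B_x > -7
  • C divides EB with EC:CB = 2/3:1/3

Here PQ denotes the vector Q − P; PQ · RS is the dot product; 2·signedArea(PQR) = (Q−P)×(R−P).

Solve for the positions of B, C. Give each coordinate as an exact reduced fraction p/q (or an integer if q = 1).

B = (-81/13, -41/13)
C = (-193/39, -133/39)

1. C_x = -193/39  [line 60/13·x + -12/13·y + 256/13 = 0 ∩ |CD|² = 512/117]
2. C_y = -133/39  [line 60/13·x + -12/13·y + 256/13 = 0 ∩ |CD|² = 512/117]
   → C = (-193/39, -133/39)
3. B_x = -81/13  [2·signedArea(BDA) = -8/39 ∩ C divides EB with EC:CB = 2/3:1/3]
4. B_y = -41/13  [2·signedArea(BDA) = -8/39 ∩ C divides EB with EC:CB = 2/3:1/3]
   → B = (-81/13, -41/13)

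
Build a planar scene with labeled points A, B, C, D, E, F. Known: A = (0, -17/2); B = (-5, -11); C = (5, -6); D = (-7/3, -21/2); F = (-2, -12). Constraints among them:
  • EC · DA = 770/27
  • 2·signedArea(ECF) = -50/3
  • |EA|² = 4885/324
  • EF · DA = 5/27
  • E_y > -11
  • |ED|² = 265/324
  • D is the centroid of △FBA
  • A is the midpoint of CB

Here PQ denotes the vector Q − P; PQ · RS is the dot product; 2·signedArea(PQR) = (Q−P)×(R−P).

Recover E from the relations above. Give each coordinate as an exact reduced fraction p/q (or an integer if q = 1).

1. E_x = -29/9  [EF · DA = 5/27 ∩ 2·signedArea(ECF) = -50/3]
2. E_y = -32/3  [EF · DA = 5/27 ∩ 2·signedArea(ECF) = -50/3]
   → E = (-29/9, -32/3)

E = (-29/9, -32/3)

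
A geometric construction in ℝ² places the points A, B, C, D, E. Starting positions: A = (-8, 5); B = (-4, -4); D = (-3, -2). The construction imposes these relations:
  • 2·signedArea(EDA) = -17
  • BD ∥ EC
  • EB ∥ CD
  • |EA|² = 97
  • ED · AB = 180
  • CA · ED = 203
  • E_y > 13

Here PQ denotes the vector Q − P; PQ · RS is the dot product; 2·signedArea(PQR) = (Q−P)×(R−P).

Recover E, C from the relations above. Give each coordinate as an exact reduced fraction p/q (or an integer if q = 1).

1. E_x = -12  [ED · AB = 180 ∩ 2·signedArea(EDA) = -17]
2. E_y = 14  [ED · AB = 180 ∩ 2·signedArea(EDA) = -17]
   → E = (-12, 14)
3. C_x = -11  [EB ∥ CD ∩ BD ∥ EC]
4. C_y = 16  [EB ∥ CD ∩ BD ∥ EC]
   → C = (-11, 16)

C = (-11, 16)
E = (-12, 14)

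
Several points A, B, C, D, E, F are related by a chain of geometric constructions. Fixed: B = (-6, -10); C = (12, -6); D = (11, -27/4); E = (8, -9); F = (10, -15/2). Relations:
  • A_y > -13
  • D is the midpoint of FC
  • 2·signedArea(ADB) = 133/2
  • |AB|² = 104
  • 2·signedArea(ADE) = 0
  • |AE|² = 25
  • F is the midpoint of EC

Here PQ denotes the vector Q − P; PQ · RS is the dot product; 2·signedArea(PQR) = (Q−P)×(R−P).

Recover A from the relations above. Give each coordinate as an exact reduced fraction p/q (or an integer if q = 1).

1. A_x = 4  [2·signedArea(ADE) = 0 ∩ 2·signedArea(ADB) = 133/2]
2. A_y = -12  [2·signedArea(ADE) = 0 ∩ 2·signedArea(ADB) = 133/2]
   → A = (4, -12)

A = (4, -12)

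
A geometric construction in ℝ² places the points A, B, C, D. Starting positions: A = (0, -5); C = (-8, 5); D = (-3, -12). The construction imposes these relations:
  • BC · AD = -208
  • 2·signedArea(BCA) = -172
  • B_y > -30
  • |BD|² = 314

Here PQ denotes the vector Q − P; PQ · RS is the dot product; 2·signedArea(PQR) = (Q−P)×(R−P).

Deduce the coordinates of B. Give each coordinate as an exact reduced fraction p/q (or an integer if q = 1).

B = (2, -29)

1. B_x = 2  [BC · AD = -208 ∩ 2·signedArea(BCA) = -172]
2. B_y = -29  [BC · AD = -208 ∩ 2·signedArea(BCA) = -172]
   → B = (2, -29)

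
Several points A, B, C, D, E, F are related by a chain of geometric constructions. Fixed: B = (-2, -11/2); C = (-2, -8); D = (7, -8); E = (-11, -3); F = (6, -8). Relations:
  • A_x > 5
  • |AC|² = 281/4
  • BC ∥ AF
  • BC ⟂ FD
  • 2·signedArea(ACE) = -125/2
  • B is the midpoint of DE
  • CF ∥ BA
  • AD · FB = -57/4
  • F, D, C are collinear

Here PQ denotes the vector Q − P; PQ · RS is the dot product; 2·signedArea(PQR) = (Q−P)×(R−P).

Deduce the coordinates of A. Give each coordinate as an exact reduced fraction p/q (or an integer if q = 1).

A = (6, -11/2)

1. A_x = 6  [BC ∥ AF ∩ CF ∥ BA]
2. A_y = -11/2  [BC ∥ AF ∩ CF ∥ BA]
   → A = (6, -11/2)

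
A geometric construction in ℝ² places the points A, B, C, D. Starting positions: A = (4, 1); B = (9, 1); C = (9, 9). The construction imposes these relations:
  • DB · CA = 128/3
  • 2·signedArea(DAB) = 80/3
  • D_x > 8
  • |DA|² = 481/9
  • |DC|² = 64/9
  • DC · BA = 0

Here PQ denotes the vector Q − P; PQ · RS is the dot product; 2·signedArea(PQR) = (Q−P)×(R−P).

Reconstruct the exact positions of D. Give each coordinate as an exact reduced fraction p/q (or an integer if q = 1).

D = (9, 19/3)

1. D_x = 9  [DC · BA = 0 ∩ 2·signedArea(DAB) = 80/3]
2. D_y = 19/3  [DC · BA = 0 ∩ 2·signedArea(DAB) = 80/3]
   → D = (9, 19/3)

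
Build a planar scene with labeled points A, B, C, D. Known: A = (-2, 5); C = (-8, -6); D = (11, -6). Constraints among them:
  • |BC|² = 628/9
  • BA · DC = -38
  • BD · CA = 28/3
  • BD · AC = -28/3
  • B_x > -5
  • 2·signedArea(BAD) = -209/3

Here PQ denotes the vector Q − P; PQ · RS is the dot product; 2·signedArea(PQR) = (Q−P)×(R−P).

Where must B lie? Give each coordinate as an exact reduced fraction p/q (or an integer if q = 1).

1. B_x = -4  [BD · AC = -28/3 ∩ BA · DC = -38]
2. B_y = 4/3  [BD · AC = -28/3 ∩ BA · DC = -38]
   → B = (-4, 4/3)

B = (-4, 4/3)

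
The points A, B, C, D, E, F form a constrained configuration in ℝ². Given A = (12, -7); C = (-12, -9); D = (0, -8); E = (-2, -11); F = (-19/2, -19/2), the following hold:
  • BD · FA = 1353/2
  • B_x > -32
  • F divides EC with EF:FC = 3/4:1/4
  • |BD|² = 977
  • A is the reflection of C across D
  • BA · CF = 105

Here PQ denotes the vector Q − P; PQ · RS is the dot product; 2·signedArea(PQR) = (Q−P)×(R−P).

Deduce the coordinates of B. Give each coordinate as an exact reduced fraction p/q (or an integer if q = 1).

1. B_x = -31  [BA · CF = 105 ∩ BD · FA = 1353/2]
2. B_y = -12  [BA · CF = 105 ∩ BD · FA = 1353/2]
   → B = (-31, -12)

B = (-31, -12)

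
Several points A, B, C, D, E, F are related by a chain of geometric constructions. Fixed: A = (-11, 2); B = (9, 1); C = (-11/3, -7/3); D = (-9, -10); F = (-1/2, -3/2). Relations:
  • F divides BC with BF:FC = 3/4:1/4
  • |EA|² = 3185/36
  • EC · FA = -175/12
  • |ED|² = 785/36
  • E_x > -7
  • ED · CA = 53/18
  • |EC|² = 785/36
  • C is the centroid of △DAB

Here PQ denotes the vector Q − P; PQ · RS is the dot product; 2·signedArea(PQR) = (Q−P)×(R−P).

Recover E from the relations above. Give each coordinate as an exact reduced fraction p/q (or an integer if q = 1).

E = (-19/3, -37/6)

1. E_x = -19/3  [ED · CA = 53/18 ∩ EC · FA = -175/12]
2. E_y = -37/6  [ED · CA = 53/18 ∩ EC · FA = -175/12]
   → E = (-19/3, -37/6)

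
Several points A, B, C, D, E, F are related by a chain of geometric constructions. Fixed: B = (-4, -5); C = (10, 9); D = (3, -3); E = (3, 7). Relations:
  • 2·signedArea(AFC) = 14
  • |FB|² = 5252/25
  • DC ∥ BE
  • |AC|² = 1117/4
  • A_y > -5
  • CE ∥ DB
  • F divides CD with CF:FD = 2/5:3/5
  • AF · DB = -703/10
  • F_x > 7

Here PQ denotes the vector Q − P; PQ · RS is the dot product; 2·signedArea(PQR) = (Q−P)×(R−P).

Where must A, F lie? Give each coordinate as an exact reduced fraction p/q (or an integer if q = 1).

A = (-1/2, -4)
F = (36/5, 21/5)

1. F_x = 36/5  [F divides CD with CF:FD = 2/5:3/5]
2. F_y = 21/5  [F divides CD with CF:FD = 2/5:3/5]
   → F = (36/5, 21/5)
3. A_x = -1/2  [AF · DB = -703/10 ∩ 2·signedArea(AFC) = 14]
4. A_y = -4  [AF · DB = -703/10 ∩ 2·signedArea(AFC) = 14]
   → A = (-1/2, -4)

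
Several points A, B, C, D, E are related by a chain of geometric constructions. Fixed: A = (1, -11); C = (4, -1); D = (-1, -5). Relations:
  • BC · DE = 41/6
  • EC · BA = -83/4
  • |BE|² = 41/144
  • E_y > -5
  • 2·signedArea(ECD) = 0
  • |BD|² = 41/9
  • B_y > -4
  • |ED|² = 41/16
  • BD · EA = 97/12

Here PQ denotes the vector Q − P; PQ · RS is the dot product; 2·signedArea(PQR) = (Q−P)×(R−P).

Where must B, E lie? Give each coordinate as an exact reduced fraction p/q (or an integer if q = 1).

B = (2/3, -11/3)
E = (1/4, -4)

1. E_x = 1/4  [line 4·x + -5·y + -21 = 0 ∩ |ED|² = 41/16]
2. E_y = -4  [line 4·x + -5·y + -21 = 0 ∩ |ED|² = 41/16]
   → E = (1/4, -4)
3. B_x = 2/3  [BC · DE = 41/6 ∩ BD · EA = 97/12]
4. B_y = -11/3  [BC · DE = 41/6 ∩ BD · EA = 97/12]
   → B = (2/3, -11/3)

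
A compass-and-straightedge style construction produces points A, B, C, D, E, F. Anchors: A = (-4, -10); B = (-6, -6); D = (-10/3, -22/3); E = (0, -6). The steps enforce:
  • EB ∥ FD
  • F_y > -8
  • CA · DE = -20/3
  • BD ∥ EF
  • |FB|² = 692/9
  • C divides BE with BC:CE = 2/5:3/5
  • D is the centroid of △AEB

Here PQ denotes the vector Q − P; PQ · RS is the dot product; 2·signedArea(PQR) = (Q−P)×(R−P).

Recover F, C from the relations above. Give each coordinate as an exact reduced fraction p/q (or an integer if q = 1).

C = (-18/5, -6)
F = (8/3, -22/3)

1. F_x = 8/3  [EB ∥ FD ∩ BD ∥ EF]
2. F_y = -22/3  [EB ∥ FD ∩ BD ∥ EF]
   → F = (8/3, -22/3)
3. C_x = -18/5  [C divides BE with BC:CE = 2/5:3/5]
4. C_y = -6  [C divides BE with BC:CE = 2/5:3/5]
   → C = (-18/5, -6)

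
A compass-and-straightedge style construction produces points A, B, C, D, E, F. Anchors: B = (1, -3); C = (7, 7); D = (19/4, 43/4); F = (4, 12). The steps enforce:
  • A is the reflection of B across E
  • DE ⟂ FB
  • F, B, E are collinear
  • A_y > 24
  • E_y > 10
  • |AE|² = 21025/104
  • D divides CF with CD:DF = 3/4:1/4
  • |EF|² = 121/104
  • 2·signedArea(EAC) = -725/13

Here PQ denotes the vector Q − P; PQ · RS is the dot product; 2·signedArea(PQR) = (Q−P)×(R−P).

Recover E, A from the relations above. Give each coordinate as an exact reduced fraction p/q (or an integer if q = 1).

1. E_x = 197/52  [F, B, E are collinear ∩ DE ⟂ FB]
2. E_y = 569/52  [F, B, E are collinear ∩ DE ⟂ FB]
   → E = (197/52, 569/52)
3. A_x = 171/26  [A is the reflection of B across E]
4. A_y = 647/26  [A is the reflection of B across E]
   → A = (171/26, 647/26)

A = (171/26, 647/26)
E = (197/52, 569/52)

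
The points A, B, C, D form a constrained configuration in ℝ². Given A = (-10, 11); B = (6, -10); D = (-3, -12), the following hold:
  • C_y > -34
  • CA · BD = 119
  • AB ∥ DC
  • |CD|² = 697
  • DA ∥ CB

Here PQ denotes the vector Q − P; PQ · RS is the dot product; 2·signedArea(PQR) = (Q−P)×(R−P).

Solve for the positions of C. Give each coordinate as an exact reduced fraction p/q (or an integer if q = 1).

1. C_x = 13  [DA ∥ CB ∩ AB ∥ DC]
2. C_y = -33  [DA ∥ CB ∩ AB ∥ DC]
   → C = (13, -33)

C = (13, -33)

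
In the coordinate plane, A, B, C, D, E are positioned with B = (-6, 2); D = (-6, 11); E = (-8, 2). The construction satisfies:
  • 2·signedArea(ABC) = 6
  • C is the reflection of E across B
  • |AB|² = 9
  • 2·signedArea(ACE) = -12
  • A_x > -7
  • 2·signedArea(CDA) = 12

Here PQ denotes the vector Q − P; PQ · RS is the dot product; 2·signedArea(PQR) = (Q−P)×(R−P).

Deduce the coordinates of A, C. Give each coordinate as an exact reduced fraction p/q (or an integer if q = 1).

A = (-6, 5)
C = (-4, 2)

1. C_x = -4  [C is the reflection of E across B]
2. C_y = 2  [C is the reflection of E across B]
   → C = (-4, 2)
3. A_x = -6  [2·signedArea(ABC) = 6 ∩ 2·signedArea(CDA) = 12]
4. A_y = 5  [2·signedArea(ABC) = 6 ∩ 2·signedArea(CDA) = 12]
   → A = (-6, 5)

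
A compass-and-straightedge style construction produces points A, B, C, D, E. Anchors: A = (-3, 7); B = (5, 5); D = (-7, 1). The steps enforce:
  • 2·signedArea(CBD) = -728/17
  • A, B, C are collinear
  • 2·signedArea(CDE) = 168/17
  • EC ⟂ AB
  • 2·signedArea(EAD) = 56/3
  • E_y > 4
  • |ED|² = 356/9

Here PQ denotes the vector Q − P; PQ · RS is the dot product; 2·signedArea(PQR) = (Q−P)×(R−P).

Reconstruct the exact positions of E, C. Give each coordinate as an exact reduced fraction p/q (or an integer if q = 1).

1. E_x = -5/3  [line 6·x + -4·y + 82/3 = 0 ∩ |ED|² = 356/9]
2. E_y = 13/3  [line 6·x + -4·y + 82/3 = 0 ∩ |ED|² = 356/9]
   → E = (-5/3, 13/3)
3. C_x = -19/17  [A, B, C are collinear ∩ EC ⟂ AB]
4. C_y = 111/17  [A, B, C are collinear ∩ EC ⟂ AB]
   → C = (-19/17, 111/17)

C = (-19/17, 111/17)
E = (-5/3, 13/3)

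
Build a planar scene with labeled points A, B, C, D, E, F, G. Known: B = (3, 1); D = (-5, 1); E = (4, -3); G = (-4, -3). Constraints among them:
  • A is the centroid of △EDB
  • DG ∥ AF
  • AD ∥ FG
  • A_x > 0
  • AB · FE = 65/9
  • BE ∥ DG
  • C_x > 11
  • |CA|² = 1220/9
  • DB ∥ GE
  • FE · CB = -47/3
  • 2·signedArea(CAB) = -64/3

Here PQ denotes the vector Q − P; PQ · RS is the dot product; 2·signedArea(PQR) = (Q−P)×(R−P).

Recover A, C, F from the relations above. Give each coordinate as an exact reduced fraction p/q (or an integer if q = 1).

1. A_x = 2/3  [A is the centroid of △EDB]
2. A_y = -1/3  [A is the centroid of △EDB]
   → A = (2/3, -1/3)
3. C_x = 12  [line -4/3·x + 7/3·y + 23 = 0 ∩ |CA|² = 1220/9]
4. C_y = -3  [line -4/3·x + 7/3·y + 23 = 0 ∩ |CA|² = 1220/9]
   → C = (12, -3)
5. F_x = 5/3  [AD ∥ FG ∩ DG ∥ AF]
6. F_y = -13/3  [AD ∥ FG ∩ DG ∥ AF]
   → F = (5/3, -13/3)

A = (2/3, -1/3)
C = (12, -3)
F = (5/3, -13/3)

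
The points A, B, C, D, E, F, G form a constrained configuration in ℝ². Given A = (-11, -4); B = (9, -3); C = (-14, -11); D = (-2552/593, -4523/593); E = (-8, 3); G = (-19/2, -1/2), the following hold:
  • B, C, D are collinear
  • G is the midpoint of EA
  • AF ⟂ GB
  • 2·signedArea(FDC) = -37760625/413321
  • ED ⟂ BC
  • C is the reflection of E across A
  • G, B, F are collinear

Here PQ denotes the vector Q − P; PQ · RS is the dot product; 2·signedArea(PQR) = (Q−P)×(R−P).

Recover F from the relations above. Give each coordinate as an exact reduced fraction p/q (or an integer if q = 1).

F = (-14649/1394, -507/1394)

1. F_x = -14649/1394  [G, B, F are collinear ∩ AF ⟂ GB]
2. F_y = -507/1394  [G, B, F are collinear ∩ AF ⟂ GB]
   → F = (-14649/1394, -507/1394)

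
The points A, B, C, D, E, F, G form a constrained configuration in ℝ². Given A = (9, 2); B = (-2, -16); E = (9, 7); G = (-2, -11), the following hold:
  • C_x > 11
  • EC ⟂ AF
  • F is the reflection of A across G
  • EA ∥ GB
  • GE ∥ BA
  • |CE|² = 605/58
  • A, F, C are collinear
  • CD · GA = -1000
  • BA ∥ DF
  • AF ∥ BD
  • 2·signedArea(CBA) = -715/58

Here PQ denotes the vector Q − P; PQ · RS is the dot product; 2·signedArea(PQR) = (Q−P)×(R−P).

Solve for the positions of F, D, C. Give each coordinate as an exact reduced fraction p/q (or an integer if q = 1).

1. F_x = -13  [F is the reflection of A across G]
2. F_y = -24  [F is the reflection of A across G]
   → F = (-13, -24)
3. D_x = -24  [BA ∥ DF ∩ AF ∥ BD]
4. D_y = -42  [BA ∥ DF ∩ AF ∥ BD]
   → D = (-24, -42)
5. C_x = 665/58  [A, F, C are collinear ∩ EC ⟂ AF]
6. C_y = 285/58  [A, F, C are collinear ∩ EC ⟂ AF]
   → C = (665/58, 285/58)

C = (665/58, 285/58)
D = (-24, -42)
F = (-13, -24)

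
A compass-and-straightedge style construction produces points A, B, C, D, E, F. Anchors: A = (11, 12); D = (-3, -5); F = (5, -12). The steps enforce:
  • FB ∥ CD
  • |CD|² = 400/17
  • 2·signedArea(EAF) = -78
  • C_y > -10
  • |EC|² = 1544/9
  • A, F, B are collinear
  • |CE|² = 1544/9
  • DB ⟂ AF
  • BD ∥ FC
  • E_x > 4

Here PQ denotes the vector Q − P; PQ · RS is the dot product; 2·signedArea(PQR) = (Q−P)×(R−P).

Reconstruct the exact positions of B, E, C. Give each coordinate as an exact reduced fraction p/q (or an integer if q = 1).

B = (105/17, -124/17)
C = (-71/17, -165/17)
E = (241/51, -5/51)

1. B_x = 105/17  [A, F, B are collinear ∩ DB ⟂ AF]
2. B_y = -124/17  [A, F, B are collinear ∩ DB ⟂ AF]
   → B = (105/17, -124/17)
3. C_x = -71/17  [FB ∥ CD ∩ BD ∥ FC]
4. C_y = -165/17  [FB ∥ CD ∩ BD ∥ FC]
   → C = (-71/17, -165/17)
5. E_x = 241/51  [line 24·x + -6·y + -114 = 0 ∩ |EC|² = 1544/9]
6. E_y = -5/51  [line 24·x + -6·y + -114 = 0 ∩ |EC|² = 1544/9]
   → E = (241/51, -5/51)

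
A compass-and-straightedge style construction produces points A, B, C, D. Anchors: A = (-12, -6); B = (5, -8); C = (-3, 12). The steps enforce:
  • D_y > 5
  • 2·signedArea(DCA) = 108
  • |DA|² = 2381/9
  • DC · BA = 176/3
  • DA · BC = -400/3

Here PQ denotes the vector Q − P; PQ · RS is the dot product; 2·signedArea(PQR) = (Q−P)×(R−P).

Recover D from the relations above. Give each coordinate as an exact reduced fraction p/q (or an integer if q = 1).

D = (-1/3, 16/3)

1. D_x = -1/3  [DA · BC = -400/3 ∩ 2·signedArea(DCA) = 108]
2. D_y = 16/3  [DA · BC = -400/3 ∩ 2·signedArea(DCA) = 108]
   → D = (-1/3, 16/3)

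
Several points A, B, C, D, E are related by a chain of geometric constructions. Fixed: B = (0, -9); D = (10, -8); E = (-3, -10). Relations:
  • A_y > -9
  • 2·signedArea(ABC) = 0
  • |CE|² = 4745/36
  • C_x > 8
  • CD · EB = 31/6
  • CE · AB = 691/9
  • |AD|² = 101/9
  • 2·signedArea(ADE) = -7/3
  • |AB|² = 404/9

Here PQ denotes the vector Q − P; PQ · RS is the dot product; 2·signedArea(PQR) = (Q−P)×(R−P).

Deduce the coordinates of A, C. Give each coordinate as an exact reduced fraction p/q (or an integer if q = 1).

A = (20/3, -25/3)
C = (25/3, -49/6)

1. A_x = 20/3  [line 2·x + -13·y + -365/3 = 0 ∩ |AB|² = 404/9]
2. A_y = -25/3  [line 2·x + -13·y + -365/3 = 0 ∩ |AB|² = 404/9]
   → A = (20/3, -25/3)
3. C_x = 25/3  [2·signedArea(ABC) = 0 ∩ CD · EB = 31/6]
4. C_y = -49/6  [2·signedArea(ABC) = 0 ∩ CD · EB = 31/6]
   → C = (25/3, -49/6)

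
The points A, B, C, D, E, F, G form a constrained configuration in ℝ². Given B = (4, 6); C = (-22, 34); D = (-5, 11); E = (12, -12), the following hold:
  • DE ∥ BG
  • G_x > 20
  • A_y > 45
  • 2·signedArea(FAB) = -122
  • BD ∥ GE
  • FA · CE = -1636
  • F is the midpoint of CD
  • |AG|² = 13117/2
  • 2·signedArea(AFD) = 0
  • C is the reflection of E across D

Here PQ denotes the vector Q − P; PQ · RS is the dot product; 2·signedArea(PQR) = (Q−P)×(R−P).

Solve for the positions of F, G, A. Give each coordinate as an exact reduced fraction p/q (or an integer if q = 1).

1. F_x = -27/2  [F is the midpoint of CD]
2. F_y = 45/2  [F is the midpoint of CD]
   → F = (-27/2, 45/2)
3. G_x = 21  [BD ∥ GE ∩ DE ∥ BG]
4. G_y = -17  [BD ∥ GE ∩ DE ∥ BG]
   → G = (21, -17)
5. A_x = -61/2  [2·signedArea(AFD) = 0 ∩ 2·signedArea(FAB) = -122]
6. A_y = 91/2  [2·signedArea(AFD) = 0 ∩ 2·signedArea(FAB) = -122]
   → A = (-61/2, 91/2)

A = (-61/2, 91/2)
F = (-27/2, 45/2)
G = (21, -17)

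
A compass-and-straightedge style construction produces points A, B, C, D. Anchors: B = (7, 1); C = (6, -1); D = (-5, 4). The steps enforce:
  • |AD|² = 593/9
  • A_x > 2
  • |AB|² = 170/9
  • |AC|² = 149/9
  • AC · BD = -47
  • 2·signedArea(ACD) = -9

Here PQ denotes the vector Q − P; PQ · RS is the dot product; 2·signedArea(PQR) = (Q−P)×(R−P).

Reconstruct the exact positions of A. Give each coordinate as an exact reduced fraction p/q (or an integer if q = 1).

A = (8/3, 4/3)

1. A_x = 8/3  [2·signedArea(ACD) = -9 ∩ AC · BD = -47]
2. A_y = 4/3  [2·signedArea(ACD) = -9 ∩ AC · BD = -47]
   → A = (8/3, 4/3)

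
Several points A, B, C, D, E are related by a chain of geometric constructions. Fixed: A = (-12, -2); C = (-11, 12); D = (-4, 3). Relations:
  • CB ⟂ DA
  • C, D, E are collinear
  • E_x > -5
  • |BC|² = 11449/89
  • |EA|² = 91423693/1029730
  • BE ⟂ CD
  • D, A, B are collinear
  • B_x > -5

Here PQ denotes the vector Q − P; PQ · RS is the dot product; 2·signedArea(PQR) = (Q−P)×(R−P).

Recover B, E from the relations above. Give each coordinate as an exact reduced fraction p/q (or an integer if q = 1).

B = (-444/89, 212/89)
E = (-47127/11570, 35799/11570)

1. B_x = -444/89  [D, A, B are collinear ∩ CB ⟂ DA]
2. B_y = 212/89  [D, A, B are collinear ∩ CB ⟂ DA]
   → B = (-444/89, 212/89)
3. E_x = -47127/11570  [C, D, E are collinear ∩ BE ⟂ CD]
4. E_y = 35799/11570  [C, D, E are collinear ∩ BE ⟂ CD]
   → E = (-47127/11570, 35799/11570)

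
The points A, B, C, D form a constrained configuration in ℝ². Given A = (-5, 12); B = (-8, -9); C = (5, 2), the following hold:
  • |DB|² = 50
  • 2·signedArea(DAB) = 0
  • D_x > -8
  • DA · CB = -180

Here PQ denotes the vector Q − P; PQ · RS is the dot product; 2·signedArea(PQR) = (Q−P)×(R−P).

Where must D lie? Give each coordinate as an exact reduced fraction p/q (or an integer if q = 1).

1. D_x = -7  [2·signedArea(DAB) = 0 ∩ DA · CB = -180]
2. D_y = -2  [2·signedArea(DAB) = 0 ∩ DA · CB = -180]
   → D = (-7, -2)

D = (-7, -2)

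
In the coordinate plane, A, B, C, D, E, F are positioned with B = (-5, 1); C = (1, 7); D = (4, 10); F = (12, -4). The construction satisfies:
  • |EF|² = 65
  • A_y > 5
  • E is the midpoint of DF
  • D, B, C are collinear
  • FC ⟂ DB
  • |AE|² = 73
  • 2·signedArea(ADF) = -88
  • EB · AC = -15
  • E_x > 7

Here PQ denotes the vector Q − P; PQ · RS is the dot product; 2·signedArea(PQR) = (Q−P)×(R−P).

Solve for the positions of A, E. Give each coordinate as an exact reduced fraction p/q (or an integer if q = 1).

A = (0, 6)
E = (8, 3)

1. E_x = 8  [E is the midpoint of DF]
2. E_y = 3  [E is the midpoint of DF]
   → E = (8, 3)
3. A_x = 0  [2·signedArea(ADF) = -88 ∩ EB · AC = -15]
4. A_y = 6  [2·signedArea(ADF) = -88 ∩ EB · AC = -15]
   → A = (0, 6)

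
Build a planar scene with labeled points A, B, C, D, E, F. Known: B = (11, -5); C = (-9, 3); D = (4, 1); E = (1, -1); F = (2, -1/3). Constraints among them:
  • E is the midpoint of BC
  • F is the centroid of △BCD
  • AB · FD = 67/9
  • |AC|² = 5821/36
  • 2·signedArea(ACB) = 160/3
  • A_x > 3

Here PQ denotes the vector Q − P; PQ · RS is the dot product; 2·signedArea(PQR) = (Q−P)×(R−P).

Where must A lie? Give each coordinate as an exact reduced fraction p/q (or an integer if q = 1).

1. A_x = 7/2  [2·signedArea(ACB) = 160/3 ∩ AB · FD = 67/9]
2. A_y = 2/3  [2·signedArea(ACB) = 160/3 ∩ AB · FD = 67/9]
   → A = (7/2, 2/3)

A = (7/2, 2/3)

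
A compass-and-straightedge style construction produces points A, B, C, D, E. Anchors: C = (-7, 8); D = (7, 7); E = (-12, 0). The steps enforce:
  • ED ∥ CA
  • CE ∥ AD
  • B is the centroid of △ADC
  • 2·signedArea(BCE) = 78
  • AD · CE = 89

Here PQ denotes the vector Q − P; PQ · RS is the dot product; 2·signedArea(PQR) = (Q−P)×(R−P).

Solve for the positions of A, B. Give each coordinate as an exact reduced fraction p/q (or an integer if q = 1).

A = (12, 15)
B = (4, 10)

1. A_x = 12  [CE ∥ AD ∩ ED ∥ CA]
2. A_y = 15  [CE ∥ AD ∩ ED ∥ CA]
   → A = (12, 15)
3. B_x = 4  [B is the centroid of △ADC]
4. B_y = 10  [B is the centroid of △ADC]
   → B = (4, 10)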